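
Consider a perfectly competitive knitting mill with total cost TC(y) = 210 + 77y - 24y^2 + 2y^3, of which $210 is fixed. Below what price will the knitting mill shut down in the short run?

$5 per unit

Short-run supply begins at min AVC. From VC = 77y - 24y^2 + 2y^3, AVC = 77 - 24y + 2y^2.
At the minimum of AVC, MC = AVC. MC = 77 - 48y + 6y^2; setting MC = AVC gives 4y^2 - 24y = 0, so y = 6. min AVC = 5.
So the shutdown price is $5.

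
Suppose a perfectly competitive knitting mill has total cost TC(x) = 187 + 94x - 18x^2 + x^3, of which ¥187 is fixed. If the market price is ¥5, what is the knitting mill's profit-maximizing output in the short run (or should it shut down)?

Shut down

From TC, MC = TC'(x) = 94 - 36x + 3x^2 and AVC = VC/x = 94 - 18x + x^2.
AVC hits its minimum where MC = AVC, at x = 9, giving min AVC = 94 - 18·9 + 9^2 = ¥13.
With P < min AVC (¥5 < ¥13), every unit sold adds to the loss.
Shutting down limits the loss to fixed cost, ¥187.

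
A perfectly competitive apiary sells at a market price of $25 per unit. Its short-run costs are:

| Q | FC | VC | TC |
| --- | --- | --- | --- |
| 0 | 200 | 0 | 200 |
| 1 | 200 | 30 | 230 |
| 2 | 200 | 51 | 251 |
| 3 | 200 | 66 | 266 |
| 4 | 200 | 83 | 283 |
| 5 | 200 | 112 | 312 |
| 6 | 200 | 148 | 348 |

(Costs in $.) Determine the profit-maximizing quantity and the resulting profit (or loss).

Tabulate TR − TC: Q=0: -200; Q=1: -205; Q=2: -201; Q=3: -191; Q=4: -183; Q=5: -187; Q=6: -198.
Profit is maximized at Q = 4. AVC there is 83/4 = $20.75 ≤ P, so producing beats shutting down (which would give -$200).

Q = 4; profit = -$183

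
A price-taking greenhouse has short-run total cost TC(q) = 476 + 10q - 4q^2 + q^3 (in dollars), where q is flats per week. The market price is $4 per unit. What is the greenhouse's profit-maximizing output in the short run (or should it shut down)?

Shut down

Strip out fixed cost: VC = 10q - 4q^2 + q^3. Then AVC = 10 - 4q + q^2 and MC = 10 - 8q + 3q^2.
AVC hits its minimum where MC = AVC, at q = 2, giving min AVC = 10 - 4·2 + 2^2 = $6.
Since P = $4 < min AVC = $6, price fails to cover variable cost at any output.
The firm minimizes its loss by shutting down and losing only its fixed cost of $476.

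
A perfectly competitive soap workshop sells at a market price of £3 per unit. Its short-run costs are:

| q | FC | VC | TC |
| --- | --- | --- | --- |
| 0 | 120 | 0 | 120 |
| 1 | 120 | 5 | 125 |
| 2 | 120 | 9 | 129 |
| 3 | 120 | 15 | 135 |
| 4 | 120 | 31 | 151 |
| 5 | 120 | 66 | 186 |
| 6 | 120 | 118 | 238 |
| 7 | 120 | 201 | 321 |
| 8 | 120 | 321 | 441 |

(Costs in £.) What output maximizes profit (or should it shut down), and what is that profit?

q = 0 (shut down); profit = -£120

Profit at each row (π = 3q − TC): q=0: -120; q=1: -122; q=2: -123; q=3: -126; q=4: -139; q=5: -171; q=6: -220; q=7: -300; q=8: -417.
Profit is highest at q = 0. Equivalently, the lowest AVC in the table is 9/2 ≈ £4.50 at q = 2, and P = £3 falls below it — price never covers variable cost, so the firm shuts down and loses only its fixed cost.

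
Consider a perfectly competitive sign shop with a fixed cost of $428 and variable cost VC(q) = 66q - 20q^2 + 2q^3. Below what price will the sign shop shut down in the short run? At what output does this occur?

The shutdown price is the minimum of AVC. VC = 66q - 20q^2 + 2q^3, so AVC = 66 - 20q + 2q^2.
dAVC/dq = -20 + 4q = 0 gives q = 5. min AVC = 66 - 20·5 + 2·5^2 = 16.
For P < $16 the firm produces nothing.

$16 per unit, at q = 5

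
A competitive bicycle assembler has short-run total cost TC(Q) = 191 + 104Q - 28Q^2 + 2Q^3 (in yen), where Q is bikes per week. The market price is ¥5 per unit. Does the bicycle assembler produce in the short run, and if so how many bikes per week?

From TC, MC = TC'(Q) = 104 - 56Q + 6Q^2 and AVC = VC/Q = 104 - 28Q + 2Q^2.
AVC hits its minimum where MC = AVC, at Q = 7, giving min AVC = 104 - 28·7 + 2·7^2 = ¥6.
With P < min AVC (¥5 < ¥6), every unit sold adds to the loss.
The firm minimizes its loss by shutting down and losing only its fixed cost of ¥191.

Shut down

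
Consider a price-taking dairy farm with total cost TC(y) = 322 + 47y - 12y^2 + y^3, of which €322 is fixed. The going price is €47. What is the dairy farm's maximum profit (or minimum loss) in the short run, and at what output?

Profit = -€66 at y = 8

AVC = 47 - 12y + y^2 has its minimum €11 at y = 6; price €47 clears that bar, so the firm operates.
With MC = 47 - 24y + 3y^2, P = MC on the upward-sloping part at y* = 8.
TR = 47·8 = 376. TC = 322 + 120 = 442. Profit = 376 − 442 = -€66.
Shutting down would mean losing the fixed cost of €322, so operating at a loss of €66 is better by €256.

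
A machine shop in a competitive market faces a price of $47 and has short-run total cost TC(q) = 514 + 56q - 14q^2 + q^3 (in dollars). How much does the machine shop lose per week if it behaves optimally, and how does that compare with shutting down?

AVC = 56 - 14q + q^2 has its minimum $7 at q = 7; price $47 clears that bar, so the firm operates.
With MC = 56 - 28q + 3q^2, P = MC on the upward-sloping part at q* = 9.
TR = 47·9 = 423. TC = 514 + 99 = 613. Profit = 423 − 613 = -$190.
Shutting down would mean losing the fixed cost of $514, so operating at a loss of $190 is better by $324.

Profit = -$190 at q = 9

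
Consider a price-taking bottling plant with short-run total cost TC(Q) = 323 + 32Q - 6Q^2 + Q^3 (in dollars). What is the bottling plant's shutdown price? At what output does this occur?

Short-run supply begins at min AVC. From VC = 32Q - 6Q^2 + Q^3, AVC = 32 - 6Q + Q^2.
dAVC/dQ = -6 + 2Q = 0 gives Q = 3. min AVC = 32 - 6·3 + 3^2 = 23.
The firm shuts down for any P below $23.

$23 per unit, at Q = 3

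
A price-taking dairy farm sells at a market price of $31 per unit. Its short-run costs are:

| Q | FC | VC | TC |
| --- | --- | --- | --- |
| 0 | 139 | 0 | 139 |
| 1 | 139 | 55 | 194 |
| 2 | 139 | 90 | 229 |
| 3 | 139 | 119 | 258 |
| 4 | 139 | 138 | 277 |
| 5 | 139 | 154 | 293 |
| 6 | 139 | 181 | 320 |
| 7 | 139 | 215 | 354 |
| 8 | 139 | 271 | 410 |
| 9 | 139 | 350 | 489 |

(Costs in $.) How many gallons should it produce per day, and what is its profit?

Tabulate TR − TC: Q=0: -139; Q=1: -163; Q=2: -167; Q=3: -165; Q=4: -153; Q=5: -138; Q=6: -134; Q=7: -137; Q=8: -162; Q=9: -210.
Profit is maximized at Q = 6. AVC there is 181/6 = $30.17 ≤ P, so producing beats shutting down (which would give -$139).

Q = 6; profit = -$134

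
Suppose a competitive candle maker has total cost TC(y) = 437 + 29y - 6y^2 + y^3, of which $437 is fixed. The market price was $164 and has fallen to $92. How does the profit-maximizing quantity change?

MC = 29 - 12y + 3y^2; the shutdown threshold is min AVC = $20 (at y = 3).
With P = $164 above the shutdown price, P = MC gives y = 9.
At P = $92 ≥ min AVC, set P = MC: y = 7. The firm stays open but cuts output.

Output falls from 9 to 7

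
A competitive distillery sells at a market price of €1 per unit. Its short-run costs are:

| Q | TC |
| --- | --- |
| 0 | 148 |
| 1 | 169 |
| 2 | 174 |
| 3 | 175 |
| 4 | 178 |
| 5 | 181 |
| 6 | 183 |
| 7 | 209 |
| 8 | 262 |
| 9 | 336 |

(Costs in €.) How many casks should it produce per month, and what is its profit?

Tabulate TR − TC: Q=0: -148; Q=1: -168; Q=2: -172; Q=3: -172; Q=4: -174; Q=5: -176; Q=6: -177; Q=7: -202; Q=8: -254; Q=9: -327.
Profit is highest at Q = 0. Equivalently, the lowest AVC in the table is 35/6 ≈ €5.83 at Q = 6, and P = €1 falls below it — price never covers variable cost, so the firm shuts down and loses only its fixed cost.

Q = 0 (shut down); profit = -€148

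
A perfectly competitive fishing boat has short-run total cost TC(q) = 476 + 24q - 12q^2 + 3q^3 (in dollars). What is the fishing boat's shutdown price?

The shutdown price is the minimum of AVC. VC = 24q - 12q^2 + 3q^3, so AVC = 24 - 12q + 3q^2.
dAVC/dq = -12 + 6q = 0 gives q = 2. min AVC = 24 - 12·2 + 3·2^2 = 12.
So the shutdown price is $12.

$12 per unit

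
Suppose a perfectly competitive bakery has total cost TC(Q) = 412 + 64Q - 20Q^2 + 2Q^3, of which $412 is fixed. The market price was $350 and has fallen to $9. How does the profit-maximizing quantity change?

Output falls from 11 to 0 (the firm shuts down)

AVC = 64 - 20Q + 2Q^2, minimized at Q = 5 where min AVC = $14. MC = 64 - 40Q + 6Q^2.
At P = $350 ≥ min AVC, set P = MC on the rising branch: Q = 11.
At P = $9 < min AVC = $14, price no longer covers variable cost at any output, so the firm shuts down: Q = 0.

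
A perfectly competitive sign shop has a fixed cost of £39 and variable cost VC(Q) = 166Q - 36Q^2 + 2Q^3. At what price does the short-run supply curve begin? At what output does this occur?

Short-run supply begins at min AVC. From VC = 166Q - 36Q^2 + 2Q^3, AVC = 166 - 36Q + 2Q^2.
At the minimum of AVC, MC = AVC. MC = 166 - 72Q + 6Q^2; setting MC = AVC gives 4Q^2 - 36Q = 0, so Q = 9. min AVC = 4.
So the shutdown price is £4.

£4 per unit, at Q = 9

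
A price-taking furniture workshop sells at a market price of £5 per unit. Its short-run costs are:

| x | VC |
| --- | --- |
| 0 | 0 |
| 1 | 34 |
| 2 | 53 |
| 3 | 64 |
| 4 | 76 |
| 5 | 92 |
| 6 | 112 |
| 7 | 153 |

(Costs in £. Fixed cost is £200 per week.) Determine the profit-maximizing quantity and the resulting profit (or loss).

Compute π = P·x − TC at each output: x=0: -200; x=1: -229; x=2: -243; x=3: -249; x=4: -256; x=5: -267; x=6: -282; x=7: -318.
Profit is highest at x = 0. Equivalently, the lowest AVC in the table is 92/5 ≈ £18.40 at x = 5, and P = £5 falls below it — price never covers variable cost, so the firm shuts down and loses only its fixed cost.

x = 0 (shut down); profit = -£200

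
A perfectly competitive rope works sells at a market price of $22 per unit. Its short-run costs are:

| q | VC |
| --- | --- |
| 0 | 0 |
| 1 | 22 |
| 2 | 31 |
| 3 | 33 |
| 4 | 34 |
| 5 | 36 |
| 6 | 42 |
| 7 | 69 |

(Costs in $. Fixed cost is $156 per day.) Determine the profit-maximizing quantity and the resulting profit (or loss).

Tabulate TR − TC: q=0: -156; q=1: -156; q=2: -143; q=3: -123; q=4: -102; q=5: -82; q=6: -66; q=7: -71.
Profit is maximized at q = 6. AVC there is 42/6 = $7 ≤ P, so producing beats shutting down (which would give -$156).

q = 6; profit = -$66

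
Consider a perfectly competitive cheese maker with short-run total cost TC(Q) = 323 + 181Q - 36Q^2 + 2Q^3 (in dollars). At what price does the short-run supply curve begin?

The shutdown price is the minimum of AVC. VC = 181Q - 36Q^2 + 2Q^3, so AVC = 181 - 36Q + 2Q^2.
At the minimum of AVC, MC = AVC. MC = 181 - 72Q + 6Q^2; setting MC = AVC gives 4Q^2 - 36Q = 0, so Q = 9. min AVC = 19.
So the shutdown price is $19.

$19 per unit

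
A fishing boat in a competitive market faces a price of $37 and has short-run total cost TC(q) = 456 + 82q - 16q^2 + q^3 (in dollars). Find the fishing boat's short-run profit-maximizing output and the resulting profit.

Profit = -$294 at q = 9

AVC = 82 - 16q + q^2 has its minimum $18 at q = 8; price $37 clears that bar, so the firm operates.
MC = 82 - 32q + 3q^2. Setting P = MC and taking the root on the rising branch gives q* = 9.
TR = 37·9 = 333. TC = 456 + 171 = 627. Profit = 333 − 627 = -$294.
That loss of $294 beats the $456 the firm would lose by shutting down; producing recovers $162 of fixed cost.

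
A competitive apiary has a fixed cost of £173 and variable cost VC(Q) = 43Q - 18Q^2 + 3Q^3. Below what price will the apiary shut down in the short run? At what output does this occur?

£16 per unit, at Q = 3

Short-run supply begins at min AVC. From VC = 43Q - 18Q^2 + 3Q^3, AVC = 43 - 18Q + 3Q^2.
At the minimum of AVC, MC = AVC. MC = 43 - 36Q + 9Q^2; setting MC = AVC gives 6Q^2 - 18Q = 0, so Q = 3. min AVC = 16.
The firm shuts down for any P below £16.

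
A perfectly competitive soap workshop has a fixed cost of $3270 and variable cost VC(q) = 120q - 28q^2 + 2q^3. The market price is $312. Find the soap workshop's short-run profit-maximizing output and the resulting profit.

AVC = 120 - 28q + 2q^2; min AVC = $22 at q = 7. Since P = $312 ≥ min AVC, the firm produces.
MC = 120 - 56q + 6q^2. Setting P = MC and taking the root on the rising branch gives q* = 12.
TR = 312·12 = 3744. TC = 3270 + 864 = 4134. Profit = 3744 − 4134 = -$390.
Shutting down would mean losing the fixed cost of $3270, so operating at a loss of $390 is better by $2880.

Profit = -$390 at q = 12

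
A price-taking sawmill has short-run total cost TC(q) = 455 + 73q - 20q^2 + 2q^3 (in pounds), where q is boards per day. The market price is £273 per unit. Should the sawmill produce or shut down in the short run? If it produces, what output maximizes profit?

Produce at q = 10

From TC, MC = TC'(q) = 73 - 40q + 6q^2 and AVC = VC/q = 73 - 20q + 2q^2.
The AVC parabola has its vertex at q = 20/4 = 5, where AVC = 73 - 20·5 + 2·5^2 = £23.
Since P = £273 ≥ min AVC = £23, price covers variable cost and the firm should produce.
P = MC gives -200 - 40q + 6q^2 = 0, with roots -10/3 and 10. Take the larger (rising MC): q* = 10.
Check: AVC at q = 10 is £73 ≤ P, so revenue covers variable cost.
Profit = P·q − TC = 273·10 − 1185 = £1545.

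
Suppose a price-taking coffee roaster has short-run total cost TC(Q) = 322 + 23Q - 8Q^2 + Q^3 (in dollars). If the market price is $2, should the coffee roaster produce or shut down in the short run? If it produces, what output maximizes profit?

From TC, MC = TC'(Q) = 23 - 16Q + 3Q^2 and AVC = VC/Q = 23 - 8Q + Q^2.
AVC hits its minimum where MC = AVC, at Q = 4, giving min AVC = 23 - 8·4 + 4^2 = $7.
P = $2 lies below min AVC = $7; no output level covers variable cost.
Best response: produce nothing and absorb the $322 fixed cost.

Shut down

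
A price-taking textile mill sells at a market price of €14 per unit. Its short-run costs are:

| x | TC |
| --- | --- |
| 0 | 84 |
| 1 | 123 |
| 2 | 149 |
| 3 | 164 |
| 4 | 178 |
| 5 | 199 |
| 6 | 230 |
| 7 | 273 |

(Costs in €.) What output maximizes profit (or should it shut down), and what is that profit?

x = 0 (shut down); profit = -€84

Profit at each row (π = 14x − TC): x=0: -84; x=1: -109; x=2: -121; x=3: -122; x=4: -122; x=5: -129; x=6: -146; x=7: -175.
Profit is highest at x = 0. Equivalently, the lowest AVC in the table is 115/5 ≈ €23 at x = 5, and P = €14 falls below it — price never covers variable cost, so the firm shuts down and loses only its fixed cost.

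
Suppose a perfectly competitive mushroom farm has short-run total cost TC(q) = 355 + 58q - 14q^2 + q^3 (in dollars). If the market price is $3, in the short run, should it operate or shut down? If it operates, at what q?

Shut down

Variable cost is VC = 58q - 14q^2 + q^3, so AVC = VC/q = 58 - 14q + q^2 and MC = dTC/dq = 58 - 28q + 3q^2.
AVC is minimized where dAVC/dq = -14 + 2q = 0, at q = 7; min AVC = 58 - 14·7 + 7^2 = $9.
Since P = $3 < min AVC = $9, price fails to cover variable cost at any output.
The firm minimizes its loss by shutting down and losing only its fixed cost of $355.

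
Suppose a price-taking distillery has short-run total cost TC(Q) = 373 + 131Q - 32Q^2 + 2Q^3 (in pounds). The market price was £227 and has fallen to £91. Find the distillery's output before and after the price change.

AVC = 131 - 32Q + 2Q^2, minimized at Q = 8 where min AVC = £3. MC = 131 - 64Q + 6Q^2.
At P = £227 ≥ min AVC, set P = MC on the rising branch: Q = 12.
At P = £91 ≥ min AVC, set P = MC: Q = 10. The firm stays open but cuts output.

Output falls from 12 to 10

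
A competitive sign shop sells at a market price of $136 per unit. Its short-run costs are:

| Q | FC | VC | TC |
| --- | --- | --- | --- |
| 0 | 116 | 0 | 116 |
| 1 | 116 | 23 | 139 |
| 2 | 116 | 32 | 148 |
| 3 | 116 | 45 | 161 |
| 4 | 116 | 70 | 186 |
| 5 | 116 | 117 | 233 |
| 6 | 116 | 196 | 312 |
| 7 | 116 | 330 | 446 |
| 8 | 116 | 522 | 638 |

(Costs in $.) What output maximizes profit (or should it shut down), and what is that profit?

Tabulate TR − TC: Q=0: -116; Q=1: -3; Q=2: 124; Q=3: 247; Q=4: 358; Q=5: 447; Q=6: 504; Q=7: 506; Q=8: 450.
Profit is maximized at Q = 7. AVC there is 330/7 = $47.14 ≤ P, so producing beats shutting down (which would give -$116).

Q = 7; profit = $506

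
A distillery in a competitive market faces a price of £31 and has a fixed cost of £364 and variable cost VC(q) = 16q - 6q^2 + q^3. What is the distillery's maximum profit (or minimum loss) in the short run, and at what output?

AVC = 16 - 6q + q^2 has its minimum £7 at q = 3; price £31 clears that bar, so the firm operates.
MC = 16 - 12q + 3q^2. Setting P = MC and taking the root on the rising branch gives q* = 5.
TR = 31·5 = 155. TC = 364 + 55 = 419. Profit = 155 − 419 = -£264.
By producing, the firm covers all variable cost plus £100 of fixed cost; shutting down would lose the full £364.

Profit = -£264 at q = 5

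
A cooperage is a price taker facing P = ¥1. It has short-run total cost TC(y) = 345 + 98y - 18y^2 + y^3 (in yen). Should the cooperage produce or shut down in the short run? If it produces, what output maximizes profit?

From TC, MC = TC'(y) = 98 - 36y + 3y^2 and AVC = VC/y = 98 - 18y + y^2.
AVC is minimized where dAVC/dy = -18 + 2y = 0, at y = 9; min AVC = 98 - 18·9 + 9^2 = ¥17.
With P < min AVC (¥1 < ¥17), every unit sold adds to the loss.
Best response: produce nothing and absorb the ¥345 fixed cost.

Shut down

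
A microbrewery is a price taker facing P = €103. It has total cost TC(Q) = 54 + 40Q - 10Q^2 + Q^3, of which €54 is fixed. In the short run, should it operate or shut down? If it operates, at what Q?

Strip out fixed cost: VC = 40Q - 10Q^2 + Q^3. Then AVC = 40 - 10Q + Q^2 and MC = 40 - 20Q + 3Q^2.
AVC hits its minimum where MC = AVC, at Q = 5, giving min AVC = 40 - 10·5 + 5^2 = €15.
Because €103 ≥ €15, revenue can cover variable cost; the firm operates.
P = MC gives -63 - 20Q + 3Q^2 = 0, with roots -7/3 and 9. Take the larger (rising MC): Q* = 9.
Check: AVC at Q = 9 is €31 ≤ P, so revenue covers variable cost.
Profit = P·Q − TC = 103·9 − 333 = €594.

Produce at Q = 9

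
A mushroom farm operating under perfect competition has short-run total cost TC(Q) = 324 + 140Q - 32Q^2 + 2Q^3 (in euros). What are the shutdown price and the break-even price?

Shutdown price = €12; break-even price = €50

Shutdown price = min AVC. AVC = 140 - 32Q + 2Q^2, with vertex at Q = 8 and minimum €12.
ATC = 324/Q + 140 - 32Q + 2Q^2. Setting dATC/dQ = −324/Q^2 − 32 + 4Q = 0 gives Q = 9 (since 4·9^3 − 32·9^2 = 324).
min ATC = 324/9 + 140 − 32·9 + 2·9^2 = €50. That is the break-even price.
Between these two prices the firm operates at a loss; above €50 it earns a profit.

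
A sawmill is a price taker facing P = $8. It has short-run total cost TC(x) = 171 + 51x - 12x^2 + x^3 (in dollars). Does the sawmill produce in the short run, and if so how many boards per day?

From TC, MC = TC'(x) = 51 - 24x + 3x^2 and AVC = VC/x = 51 - 12x + x^2.
The AVC parabola has its vertex at x = 12/2 = 6, where AVC = 51 - 12·6 + 6^2 = $15.
Since P = $8 < min AVC = $15, price fails to cover variable cost at any output.
Shutting down limits the loss to fixed cost, $171.

Shut down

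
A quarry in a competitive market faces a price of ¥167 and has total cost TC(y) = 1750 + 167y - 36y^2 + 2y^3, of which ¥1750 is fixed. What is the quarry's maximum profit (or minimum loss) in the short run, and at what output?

Profit = -¥22 at y = 12

AVC = 167 - 36y + 2y^2; min AVC = ¥5 at y = 9. Since P = ¥167 ≥ min AVC, the firm produces.
With MC = 167 - 72y + 6y^2, P = MC on the upward-sloping part at y* = 12.
TR = 167·12 = 2004. TC = 1750 + 276 = 2026. Profit = 2004 − 2026 = -¥22.
Shutting down would mean losing the fixed cost of ¥1750, so operating at a loss of ¥22 is better by ¥1728.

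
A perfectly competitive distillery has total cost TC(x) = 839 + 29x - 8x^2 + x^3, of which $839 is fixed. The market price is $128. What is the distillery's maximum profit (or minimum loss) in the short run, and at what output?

Profit = -$29 at x = 9

AVC = 29 - 8x + x^2; min AVC = $13 at x = 4. Since P = $128 ≥ min AVC, the firm produces.
MC = 29 - 16x + 3x^2. Setting P = MC and taking the root on the rising branch gives x* = 9.
TR = 128·9 = 1152. TC = 839 + 342 = 1181. Profit = 1152 − 1181 = -$29.
Shutting down would mean losing the fixed cost of $839, so operating at a loss of $29 is better by $810.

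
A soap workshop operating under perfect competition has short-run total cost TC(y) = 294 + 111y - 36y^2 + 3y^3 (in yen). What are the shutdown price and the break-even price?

Shutdown price = ¥3; break-even price = ¥48

Shutdown price = min AVC. AVC = 111 - 36y + 3y^2, with vertex at y = 6 and minimum ¥3.
ATC = 294/y + 111 - 36y + 3y^2. Setting dATC/dy = −294/y^2 − 36 + 6y = 0 gives y = 7 (since 6·7^3 − 36·7^2 = 294).
min ATC = 294/7 + 111 − 36·7 + 3·7^2 = ¥48. That is the break-even price.
For ¥3 ≤ P < ¥48 the firm produces at a loss; below ¥3 it shuts down.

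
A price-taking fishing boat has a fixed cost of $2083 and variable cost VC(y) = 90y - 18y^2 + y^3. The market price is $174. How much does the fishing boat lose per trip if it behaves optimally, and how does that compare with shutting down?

AVC = 90 - 18y + y^2; min AVC = $9 at y = 9. Since P = $174 ≥ min AVC, the firm produces.
With MC = 90 - 36y + 3y^2, P = MC on the upward-sloping part at y* = 14.
TR = 174·14 = 2436. TC = 2083 + 476 = 2559. Profit = 2436 − 2559 = -$123.
By producing, the firm covers all variable cost plus $1960 of fixed cost; shutting down would lose the full $2083.

Profit = -$123 at y = 14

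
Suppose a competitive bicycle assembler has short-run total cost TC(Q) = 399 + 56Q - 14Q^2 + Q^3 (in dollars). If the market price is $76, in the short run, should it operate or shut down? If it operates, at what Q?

Strip out fixed cost: VC = 56Q - 14Q^2 + Q^3. Then AVC = 56 - 14Q + Q^2 and MC = 56 - 28Q + 3Q^2.
The AVC parabola has its vertex at Q = 14/2 = 7, where AVC = 56 - 14·7 + 7^2 = $7.
P = $76 exceeds min AVC = $7, so the firm stays open.
Set P = MC: 76 = 56 - 28Q + 3Q^2 → -20 - 28Q + 3Q^2 = 0. The roots are Q = -2/3 and Q = 10; the profit-maximizing output is on the rising part of MC, so Q* = 10.
Check: AVC at Q = 10 is $16 ≤ P, so revenue covers variable cost.
Profit = P·Q − TC = 76·10 − 559 = $201.

Produce at Q = 10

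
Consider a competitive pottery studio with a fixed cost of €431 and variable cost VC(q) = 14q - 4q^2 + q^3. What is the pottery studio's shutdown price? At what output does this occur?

The shutdown price is the minimum of AVC. VC = 14q - 4q^2 + q^3, so AVC = 14 - 4q + q^2.
dAVC/dq = -4 + 2q = 0 gives q = 2. min AVC = 14 - 4·2 + 2^2 = 10.
The firm shuts down for any P below €10.

€10 per unit, at q = 2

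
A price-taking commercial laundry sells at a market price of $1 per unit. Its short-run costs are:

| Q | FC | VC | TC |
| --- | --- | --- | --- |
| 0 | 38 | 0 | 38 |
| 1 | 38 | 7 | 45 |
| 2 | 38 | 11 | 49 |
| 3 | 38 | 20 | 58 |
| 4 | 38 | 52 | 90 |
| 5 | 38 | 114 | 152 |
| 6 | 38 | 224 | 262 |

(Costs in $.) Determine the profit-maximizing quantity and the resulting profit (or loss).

Q = 0 (shut down); profit = -$38

Compute π = P·Q − TC at each output: Q=0: -38; Q=1: -44; Q=2: -47; Q=3: -55; Q=4: -86; Q=5: -147; Q=6: -256.
Profit is highest at Q = 0. Equivalently, the lowest AVC in the table is 11/2 ≈ $5.50 at Q = 2, and P = $1 falls below it — price never covers variable cost, so the firm shuts down and loses only its fixed cost.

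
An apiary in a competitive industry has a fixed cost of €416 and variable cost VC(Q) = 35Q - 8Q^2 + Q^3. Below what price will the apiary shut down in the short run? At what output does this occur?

€19 per unit, at Q = 4

Short-run supply begins at min AVC. From VC = 35Q - 8Q^2 + Q^3, AVC = 35 - 8Q + Q^2.
At the minimum of AVC, MC = AVC. MC = 35 - 16Q + 3Q^2; setting MC = AVC gives 2Q^2 - 8Q = 0, so Q = 4. min AVC = 19.
The firm shuts down for any P below €19.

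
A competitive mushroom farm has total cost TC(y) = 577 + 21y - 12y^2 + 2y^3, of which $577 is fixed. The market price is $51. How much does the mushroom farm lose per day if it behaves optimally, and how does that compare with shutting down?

AVC = 21 - 12y + 2y^2; min AVC = $3 at y = 3. Since P = $51 ≥ min AVC, the firm produces.
With MC = 21 - 24y + 6y^2, P = MC on the upward-sloping part at y* = 5.
TR = 51·5 = 255. TC = 577 + 55 = 632. Profit = 255 − 632 = -$377.
Shutting down would mean losing the fixed cost of $577, so operating at a loss of $377 is better by $200.

Profit = -$377 at y = 5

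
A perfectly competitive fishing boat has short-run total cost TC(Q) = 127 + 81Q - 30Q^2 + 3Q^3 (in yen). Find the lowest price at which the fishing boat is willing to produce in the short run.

¥6 per unit

The firm shuts down when price falls below the minimum of average variable cost. AVC = VC/Q = 81 - 30Q + 3Q^2.
At the minimum of AVC, MC = AVC. MC = 81 - 60Q + 9Q^2; setting MC = AVC gives 6Q^2 - 30Q = 0, so Q = 5. min AVC = 6.
For P < ¥6 the firm produces nothing.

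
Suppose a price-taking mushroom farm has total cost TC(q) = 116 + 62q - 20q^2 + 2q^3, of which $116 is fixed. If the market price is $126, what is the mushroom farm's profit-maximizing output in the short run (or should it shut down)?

Produce at q = 8

From TC, MC = TC'(q) = 62 - 40q + 6q^2 and AVC = VC/q = 62 - 20q + 2q^2.
AVC is minimized where dAVC/dq = -20 + 4q = 0, at q = 5; min AVC = 62 - 20·5 + 2·5^2 = $12.
P = $126 exceeds min AVC = $12, so the firm stays open.
P = MC gives -64 - 40q + 6q^2 = 0, with roots -4/3 and 8. Take the larger (rising MC): q* = 8.
Check: AVC at q = 8 is $30 ≤ P, so revenue covers variable cost.
Profit = P·q − TC = 126·8 − 356 = $652.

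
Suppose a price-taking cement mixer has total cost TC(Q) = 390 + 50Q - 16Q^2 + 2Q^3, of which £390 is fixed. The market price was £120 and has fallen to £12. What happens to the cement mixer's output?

Output falls from 7 to 0 (the firm shuts down)

AVC = 50 - 16Q + 2Q^2, minimized at Q = 4 where min AVC = £18. MC = 50 - 32Q + 6Q^2.
At P = £120 ≥ min AVC, set P = MC on the rising branch: Q = 7.
At P = £12 < min AVC = £18, price no longer covers variable cost at any output, so the firm shuts down: Q = 0.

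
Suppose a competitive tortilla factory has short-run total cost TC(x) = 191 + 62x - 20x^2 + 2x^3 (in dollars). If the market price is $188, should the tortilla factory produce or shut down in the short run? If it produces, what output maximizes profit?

Produce at x = 9

Variable cost is VC = 62x - 20x^2 + 2x^3, so AVC = VC/x = 62 - 20x + 2x^2 and MC = dTC/dx = 62 - 40x + 6x^2.
AVC hits its minimum where MC = AVC, at x = 5, giving min AVC = 62 - 20·5 + 2·5^2 = $12.
Because $188 ≥ $12, revenue can cover variable cost; the firm operates.
Solving P = MC: -126 - 40x + 6x^2 = 0 ⇒ x = -7/3 or 9. On the upward-sloping branch, x* = 9.
Check: AVC at x = 9 is $44 ≤ P, so revenue covers variable cost.
Profit = P·x − TC = 188·9 − 587 = $1105.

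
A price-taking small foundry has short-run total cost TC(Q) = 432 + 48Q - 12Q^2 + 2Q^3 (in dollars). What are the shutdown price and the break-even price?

Shutdown price = $30; break-even price = $120

Shutdown price = min AVC. AVC = 48 - 12Q + 2Q^2, with vertex at Q = 3 and minimum $30.
ATC = 432/Q + 48 - 12Q + 2Q^2. Setting dATC/dQ = −432/Q^2 − 12 + 4Q = 0 gives Q = 6 (since 4·6^3 − 12·6^2 = 432).
min ATC = 432/6 + 48 − 12·6 + 2·6^2 = $120. That is the break-even price.
Between these two prices the firm operates at a loss; above $120 it earns a profit.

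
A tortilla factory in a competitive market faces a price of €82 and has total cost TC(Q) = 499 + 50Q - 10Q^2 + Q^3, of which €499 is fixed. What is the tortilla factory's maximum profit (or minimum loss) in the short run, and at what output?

Profit = -€115 at Q = 8

AVC = 50 - 10Q + Q^2 has its minimum €25 at Q = 5; price €82 clears that bar, so the firm operates.
With MC = 50 - 20Q + 3Q^2, P = MC on the upward-sloping part at Q* = 8.
TR = 82·8 = 656. TC = 499 + 272 = 771. Profit = 656 − 771 = -€115.
Shutting down would mean losing the fixed cost of €499, so operating at a loss of €115 is better by €384.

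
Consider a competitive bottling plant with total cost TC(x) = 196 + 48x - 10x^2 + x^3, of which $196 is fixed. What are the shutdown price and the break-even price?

Shutdown price = $23; break-even price = $55

AVC = 48 - 10x + x^2; minimized at x = 5, giving min AVC = $23. That is the shutdown price.
ATC = 196/x + 48 - 10x + x^2. Setting dATC/dx = −196/x^2 − 10 + 2x = 0 gives x = 7 (since 2·7^3 − 10·7^2 = 196).
min ATC = 196/7 + 48 − 10·7 + 7^2 = $55. That is the break-even price.
For $23 ≤ P < $55 the firm produces at a loss; below $23 it shuts down.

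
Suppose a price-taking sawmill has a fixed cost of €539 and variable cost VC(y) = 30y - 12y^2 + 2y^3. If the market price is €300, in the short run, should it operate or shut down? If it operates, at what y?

From TC, MC = TC'(y) = 30 - 24y + 6y^2 and AVC = VC/y = 30 - 12y + 2y^2.
The AVC parabola has its vertex at y = 12/4 = 3, where AVC = 30 - 12·3 + 2·3^2 = €12.
Since P = €300 ≥ min AVC = €12, price covers variable cost and the firm should produce.
P = MC gives -270 - 24y + 6y^2 = 0, with roots -5 and 9. Take the larger (rising MC): y* = 9.
Check: AVC at y = 9 is €84 ≤ P, so revenue covers variable cost.
Profit = P·y − TC = 300·9 − 1295 = €1405.

Produce at y = 9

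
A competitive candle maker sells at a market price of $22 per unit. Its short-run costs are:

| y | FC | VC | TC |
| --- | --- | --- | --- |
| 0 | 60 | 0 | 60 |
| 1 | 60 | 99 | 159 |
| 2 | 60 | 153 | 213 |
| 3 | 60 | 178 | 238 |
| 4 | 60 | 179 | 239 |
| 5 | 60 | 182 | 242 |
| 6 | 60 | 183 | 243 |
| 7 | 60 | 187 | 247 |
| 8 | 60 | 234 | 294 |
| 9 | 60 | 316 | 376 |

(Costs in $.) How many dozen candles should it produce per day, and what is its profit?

Tabulate TR − TC: y=0: -60; y=1: -137; y=2: -169; y=3: -172; y=4: -151; y=5: -132; y=6: -111; y=7: -93; y=8: -118; y=9: -178.
Profit is highest at y = 0. Equivalently, the lowest AVC in the table is 187/7 ≈ $26.71 at y = 7, and P = $22 falls below it — price never covers variable cost, so the firm shuts down and loses only its fixed cost.

y = 0 (shut down); profit = -$60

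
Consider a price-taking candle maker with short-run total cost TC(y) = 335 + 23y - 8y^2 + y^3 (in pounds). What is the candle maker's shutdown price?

The firm shuts down when price falls below the minimum of average variable cost. AVC = VC/y = 23 - 8y + y^2.
At the minimum of AVC, MC = AVC. MC = 23 - 16y + 3y^2; setting MC = AVC gives 2y^2 - 8y = 0, so y = 4. min AVC = 7.
For P < £7 the firm produces nothing.

£7 per unit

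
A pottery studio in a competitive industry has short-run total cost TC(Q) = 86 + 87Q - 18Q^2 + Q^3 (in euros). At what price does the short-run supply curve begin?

The firm shuts down when price falls below the minimum of average variable cost. AVC = VC/Q = 87 - 18Q + Q^2.
dAVC/dQ = -18 + 2Q = 0 gives Q = 9. min AVC = 87 - 18·9 + 9^2 = 6.
So the shutdown price is €6.

€6 per unit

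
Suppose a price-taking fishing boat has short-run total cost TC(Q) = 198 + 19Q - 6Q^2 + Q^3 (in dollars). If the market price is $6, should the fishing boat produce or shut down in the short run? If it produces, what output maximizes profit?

Shut down

Variable cost is VC = 19Q - 6Q^2 + Q^3, so AVC = VC/Q = 19 - 6Q + Q^2 and MC = dTC/dQ = 19 - 12Q + 3Q^2.
AVC hits its minimum where MC = AVC, at Q = 3, giving min AVC = 19 - 6·3 + 3^2 = $10.
With P < min AVC ($6 < $10), every unit sold adds to the loss.
The firm minimizes its loss by shutting down and losing only its fixed cost of $198.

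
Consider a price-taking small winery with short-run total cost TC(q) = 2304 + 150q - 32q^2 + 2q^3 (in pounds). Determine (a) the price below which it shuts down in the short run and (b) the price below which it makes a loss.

Shutdown price = min AVC. AVC = 150 - 32q + 2q^2, with vertex at q = 8 and minimum £22.
ATC = 2304/q + 150 - 32q + 2q^2. Setting dATC/dq = −2304/q^2 − 32 + 4q = 0 gives q = 12 (since 4·12^3 − 32·12^2 = 2304).
min ATC = 2304/12 + 150 − 32·12 + 2·12^2 = £246. That is the break-even price.
Between these two prices the firm operates at a loss; above £246 it earns a profit.

Shutdown price = £22; break-even price = £246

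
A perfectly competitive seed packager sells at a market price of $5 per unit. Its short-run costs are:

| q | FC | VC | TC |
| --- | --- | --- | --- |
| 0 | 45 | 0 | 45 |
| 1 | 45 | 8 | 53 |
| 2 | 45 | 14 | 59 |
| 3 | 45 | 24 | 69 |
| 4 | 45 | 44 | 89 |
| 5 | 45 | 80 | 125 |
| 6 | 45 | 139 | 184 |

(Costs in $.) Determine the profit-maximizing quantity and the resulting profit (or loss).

q = 0 (shut down); profit = -$45

Compute π = P·q − TC at each output: q=0: -45; q=1: -48; q=2: -49; q=3: -54; q=4: -69; q=5: -100; q=6: -154.
Profit is highest at q = 0. Equivalently, the lowest AVC in the table is 14/2 ≈ $7 at q = 2, and P = $5 falls below it — price never covers variable cost, so the firm shuts down and loses only its fixed cost.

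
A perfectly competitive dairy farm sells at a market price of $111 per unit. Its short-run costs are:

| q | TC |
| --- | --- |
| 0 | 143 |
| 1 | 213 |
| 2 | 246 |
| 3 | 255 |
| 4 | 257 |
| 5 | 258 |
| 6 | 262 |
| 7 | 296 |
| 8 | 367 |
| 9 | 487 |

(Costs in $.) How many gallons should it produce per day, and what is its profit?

q = 8; profit = $521

Tabulate TR − TC: q=0: -143; q=1: -102; q=2: -24; q=3: 78; q=4: 187; q=5: 297; q=6: 404; q=7: 481; q=8: 521; q=9: 512.
Profit is maximized at q = 8. AVC there is 224/8 = $28 ≤ P, so producing beats shutting down (which would give -$143).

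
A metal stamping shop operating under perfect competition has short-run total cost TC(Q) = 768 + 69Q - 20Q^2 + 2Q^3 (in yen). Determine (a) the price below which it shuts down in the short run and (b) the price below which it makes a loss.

Shutdown price = ¥19; break-even price = ¥133

AVC = 69 - 20Q + 2Q^2; minimized at Q = 5, giving min AVC = ¥19. That is the shutdown price.
ATC = 768/Q + 69 - 20Q + 2Q^2. Setting dATC/dQ = −768/Q^2 − 20 + 4Q = 0 gives Q = 8 (since 4·8^3 − 20·8^2 = 768).
min ATC = 768/8 + 69 − 20·8 + 2·8^2 = ¥133. That is the break-even price.
For ¥19 ≤ P < ¥133 the firm produces at a loss; below ¥19 it shuts down.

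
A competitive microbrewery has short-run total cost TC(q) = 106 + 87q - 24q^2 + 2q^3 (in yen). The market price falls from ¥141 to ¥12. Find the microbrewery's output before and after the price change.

MC = 87 - 48q + 6q^2; the shutdown threshold is min AVC = ¥15 (at q = 6).
At P = ¥141 ≥ min AVC, set P = MC on the rising branch: q = 9.
At P = ¥12 < min AVC = ¥15, price no longer covers variable cost at any output, so the firm shuts down: q = 0.

Output falls from 9 to 0 (the firm shuts down)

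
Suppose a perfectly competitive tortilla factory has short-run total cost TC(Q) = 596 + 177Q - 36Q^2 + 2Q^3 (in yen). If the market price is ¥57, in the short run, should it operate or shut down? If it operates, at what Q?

Strip out fixed cost: VC = 177Q - 36Q^2 + 2Q^3. Then AVC = 177 - 36Q + 2Q^2 and MC = 177 - 72Q + 6Q^2.
AVC hits its minimum where MC = AVC, at Q = 9, giving min AVC = 177 - 36·9 + 2·9^2 = ¥15.
Since P = ¥57 ≥ min AVC = ¥15, price covers variable cost and the firm should produce.
P = MC gives 120 - 72Q + 6Q^2 = 0, with roots 2 and 10. Take the larger (rising MC): Q* = 10.
Check: AVC at Q = 10 is ¥17 ≤ P, so revenue covers variable cost.
Profit = P·Q − TC = 57·10 − 766 = -¥196, a loss, but smaller than the ¥596 fixed cost the firm would lose by shutting down.

Produce at Q = 10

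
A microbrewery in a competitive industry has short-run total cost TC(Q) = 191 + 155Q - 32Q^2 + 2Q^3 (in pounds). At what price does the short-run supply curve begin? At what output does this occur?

The shutdown price is the minimum of AVC. VC = 155Q - 32Q^2 + 2Q^3, so AVC = 155 - 32Q + 2Q^2.
dAVC/dQ = -32 + 4Q = 0 gives Q = 8. min AVC = 155 - 32·8 + 2·8^2 = 27.
The firm shuts down for any P below £27.

£27 per unit, at Q = 8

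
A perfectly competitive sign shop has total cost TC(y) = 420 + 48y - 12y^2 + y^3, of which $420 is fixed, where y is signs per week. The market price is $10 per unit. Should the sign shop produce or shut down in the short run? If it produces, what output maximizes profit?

Shut down

From TC, MC = TC'(y) = 48 - 24y + 3y^2 and AVC = VC/y = 48 - 12y + y^2.
AVC is minimized where dAVC/dy = -12 + 2y = 0, at y = 6; min AVC = 48 - 12·6 + 6^2 = $12.
P = $10 lies below min AVC = $12; no output level covers variable cost.
The firm minimizes its loss by shutting down and losing only its fixed cost of $420.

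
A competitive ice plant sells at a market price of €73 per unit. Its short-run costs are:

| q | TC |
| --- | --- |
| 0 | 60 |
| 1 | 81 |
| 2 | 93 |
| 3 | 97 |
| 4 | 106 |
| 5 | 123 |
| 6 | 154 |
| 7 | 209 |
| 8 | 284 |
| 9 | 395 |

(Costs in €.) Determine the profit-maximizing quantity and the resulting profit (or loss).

Profit at each row (π = 73q − TC): q=0: -60; q=1: -8; q=2: 53; q=3: 122; q=4: 186; q=5: 242; q=6: 284; q=7: 302; q=8: 300; q=9: 262.
Profit is maximized at q = 7. AVC there is 149/7 = €21.29 ≤ P, so producing beats shutting down (which would give -€60).

q = 7; profit = €302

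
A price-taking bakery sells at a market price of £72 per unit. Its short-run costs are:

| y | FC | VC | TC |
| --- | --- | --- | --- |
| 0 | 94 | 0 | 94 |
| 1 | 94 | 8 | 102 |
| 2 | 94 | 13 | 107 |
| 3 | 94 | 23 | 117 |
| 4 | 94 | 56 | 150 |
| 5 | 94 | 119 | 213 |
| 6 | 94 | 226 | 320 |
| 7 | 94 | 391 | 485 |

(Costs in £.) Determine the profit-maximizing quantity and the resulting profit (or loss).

y = 5; profit = £147

Tabulate TR − TC: y=0: -94; y=1: -30; y=2: 37; y=3: 99; y=4: 138; y=5: 147; y=6: 112; y=7: 19.
Profit is maximized at y = 5. AVC there is 119/5 = £23.80 ≤ P, so producing beats shutting down (which would give -£94).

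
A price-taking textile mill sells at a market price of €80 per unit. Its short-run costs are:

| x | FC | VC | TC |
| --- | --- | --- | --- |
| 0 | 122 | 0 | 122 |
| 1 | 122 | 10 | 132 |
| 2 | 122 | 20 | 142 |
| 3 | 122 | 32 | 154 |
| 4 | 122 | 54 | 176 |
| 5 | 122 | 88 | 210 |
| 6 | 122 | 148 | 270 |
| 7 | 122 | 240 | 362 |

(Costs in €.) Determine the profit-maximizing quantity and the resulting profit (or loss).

Tabulate TR − TC: x=0: -122; x=1: -52; x=2: 18; x=3: 86; x=4: 144; x=5: 190; x=6: 210; x=7: 198.
Profit is maximized at x = 6. AVC there is 148/6 = €24.67 ≤ P, so producing beats shutting down (which would give -€122).

x = 6; profit = €210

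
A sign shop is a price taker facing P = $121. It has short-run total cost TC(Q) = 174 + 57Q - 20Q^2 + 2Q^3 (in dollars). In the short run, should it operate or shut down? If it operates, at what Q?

Produce at Q = 8

Variable cost is VC = 57Q - 20Q^2 + 2Q^3, so AVC = VC/Q = 57 - 20Q + 2Q^2 and MC = dTC/dQ = 57 - 40Q + 6Q^2.
The AVC parabola has its vertex at Q = 20/4 = 5, where AVC = 57 - 20·5 + 2·5^2 = $7.
Since P = $121 ≥ min AVC = $7, price covers variable cost and the firm should produce.
P = MC gives -64 - 40Q + 6Q^2 = 0, with roots -4/3 and 8. Take the larger (rising MC): Q* = 8.
Check: AVC at Q = 8 is $25 ≤ P, so revenue covers variable cost.
Profit = P·Q − TC = 121·8 − 374 = $594.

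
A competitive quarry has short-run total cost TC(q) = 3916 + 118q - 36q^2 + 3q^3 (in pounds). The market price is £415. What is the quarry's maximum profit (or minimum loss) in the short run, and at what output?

Profit = -£286 at q = 11

AVC = 118 - 36q + 3q^2; min AVC = £10 at q = 6. Since P = £415 ≥ min AVC, the firm produces.
MC = 118 - 72q + 9q^2. Setting P = MC and taking the root on the rising branch gives q* = 11.
TR = 415·11 = 4565. TC = 3916 + 935 = 4851. Profit = 4565 − 4851 = -£286.
By producing, the firm covers all variable cost plus £3630 of fixed cost; shutting down would lose the full £3916.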